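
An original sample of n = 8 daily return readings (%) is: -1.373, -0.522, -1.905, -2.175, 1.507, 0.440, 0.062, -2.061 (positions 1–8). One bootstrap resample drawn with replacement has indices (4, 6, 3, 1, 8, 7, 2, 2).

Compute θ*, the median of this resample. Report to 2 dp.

Resample values: -2.175, 0.440, -1.905, -1.373, -2.061, 0.062, -0.522, -0.522.
Sorted: -2.175, -2.061, -1.905, -1.373, -0.522, -0.522, 0.062, 0.440
Median = average of the two middle values = -0.95

θ* = -0.95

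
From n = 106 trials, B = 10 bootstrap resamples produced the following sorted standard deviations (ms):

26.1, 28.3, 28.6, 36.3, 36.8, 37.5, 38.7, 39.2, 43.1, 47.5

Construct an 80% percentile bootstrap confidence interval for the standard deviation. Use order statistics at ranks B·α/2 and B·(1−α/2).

(26.1, 43.1)

α = 0.20; lower rank = 10 × 0.100 = 1; upper rank = 10 × 0.900 = 9.
The 1st smallest replicate is 26.1; the 9th is 43.1.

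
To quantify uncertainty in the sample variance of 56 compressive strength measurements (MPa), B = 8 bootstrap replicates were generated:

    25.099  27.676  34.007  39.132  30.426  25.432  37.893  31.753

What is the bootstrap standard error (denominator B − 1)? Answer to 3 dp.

Bootstrap SE is the standard deviation of the 8 replicate variances.
Mean of replicates: (25.099 + 27.676 + 34.007 + 39.132 + 30.426 + 25.432 + 37.893 + 31.753) / 8 = 251.4180 / 8 = 31.4273
Sum of squared deviations: (−6.3283)² + (−3.7513)² + (+2.5797)² + (+7.7047)² + (−1.0013)² + (−5.9953)² + (+6.4657)² + (+0.3257)² = 198.9945
Variance = 198.9945 / 7 = 28.4278
SE* = √28.4278

SE* = 5.332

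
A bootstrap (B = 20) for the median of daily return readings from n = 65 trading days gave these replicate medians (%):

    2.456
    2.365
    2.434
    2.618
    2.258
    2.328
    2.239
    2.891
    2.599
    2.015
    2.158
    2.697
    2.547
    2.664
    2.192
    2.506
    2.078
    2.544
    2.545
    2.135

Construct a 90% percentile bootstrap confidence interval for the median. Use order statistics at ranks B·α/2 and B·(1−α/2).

Sorted replicates: 2.015, 2.078, 2.135, 2.158, 2.192, 2.239, 2.258, 2.328, 2.365, 2.434, 2.456, 2.506, 2.544, 2.545, 2.547, 2.599, 2.618, 2.664, 2.697, 2.891
α = 0.10; lower rank = 20 × 0.050 = 1; upper rank = 20 × 0.950 = 19.
The 1st smallest replicate is 2.015; the 19th is 2.697.

(2.015, 2.697)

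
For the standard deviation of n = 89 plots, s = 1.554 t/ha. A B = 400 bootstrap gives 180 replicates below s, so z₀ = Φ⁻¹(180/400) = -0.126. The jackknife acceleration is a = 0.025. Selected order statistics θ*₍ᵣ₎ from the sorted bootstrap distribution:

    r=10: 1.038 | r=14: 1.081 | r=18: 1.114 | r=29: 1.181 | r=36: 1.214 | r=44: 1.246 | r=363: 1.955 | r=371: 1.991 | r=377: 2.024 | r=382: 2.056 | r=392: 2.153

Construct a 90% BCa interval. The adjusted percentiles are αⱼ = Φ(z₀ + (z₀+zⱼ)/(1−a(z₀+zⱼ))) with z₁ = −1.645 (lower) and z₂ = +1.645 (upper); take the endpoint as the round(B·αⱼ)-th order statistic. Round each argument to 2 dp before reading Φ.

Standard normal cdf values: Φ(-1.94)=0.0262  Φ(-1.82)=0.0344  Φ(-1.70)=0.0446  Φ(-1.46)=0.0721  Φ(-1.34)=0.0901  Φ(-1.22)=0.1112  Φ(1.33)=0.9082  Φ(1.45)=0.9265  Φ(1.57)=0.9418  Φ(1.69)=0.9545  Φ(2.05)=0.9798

Lower: z₀ + z₁ = -0.126 + (-1.645) = -1.771; 1 − a(z₀+z₁) = 1 − (0.025)(-1.771) = 1.0443; argument = -0.126 + (-1.771)/1.0443 = -1.8219 → -1.82.
α₁ = Φ(-1.82) = 0.0344; rank = round(400 × 0.0344) = 14; θ*₍14₎ = 1.081.
Upper: z₀ + z₂ = 1.519; 1 − a(z₀+z₂) = 0.9620; argument = 1.4530 → 1.45; α₂ = 0.9265; rank = 371; θ*₍371₎ = 1.991.

(1.081, 1.991)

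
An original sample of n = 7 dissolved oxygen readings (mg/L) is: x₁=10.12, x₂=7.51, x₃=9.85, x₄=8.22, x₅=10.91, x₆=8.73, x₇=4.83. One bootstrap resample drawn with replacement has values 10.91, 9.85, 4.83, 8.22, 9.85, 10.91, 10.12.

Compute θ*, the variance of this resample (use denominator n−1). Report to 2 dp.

θ* = 4.60

Mean = 9.2414; sum of squared deviations = 27.5849
s² = 27.5849 / 6 = 4.5975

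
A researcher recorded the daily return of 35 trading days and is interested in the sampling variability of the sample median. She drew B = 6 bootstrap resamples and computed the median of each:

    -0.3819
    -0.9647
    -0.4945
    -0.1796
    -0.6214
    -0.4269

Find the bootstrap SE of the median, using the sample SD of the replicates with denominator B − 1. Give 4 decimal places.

SE* = 0.2653

Bootstrap SE is the standard deviation of the 6 replicate medians.
Mean of replicates: ((-0.3819) + (-0.9647) + (-0.4945) + (-0.1796) + (-0.6214) + (-0.4269)) / 6 = -3.06900 / 6 = -0.51150
Sum of squared deviations: (+0.12960)² + (−0.45320)² + (+0.01700)² + (+0.33190)² + (−0.10990)² + (+0.08460)² = 0.35187
Variance = 0.35187 / 5 = 0.07037
SE* = √0.07037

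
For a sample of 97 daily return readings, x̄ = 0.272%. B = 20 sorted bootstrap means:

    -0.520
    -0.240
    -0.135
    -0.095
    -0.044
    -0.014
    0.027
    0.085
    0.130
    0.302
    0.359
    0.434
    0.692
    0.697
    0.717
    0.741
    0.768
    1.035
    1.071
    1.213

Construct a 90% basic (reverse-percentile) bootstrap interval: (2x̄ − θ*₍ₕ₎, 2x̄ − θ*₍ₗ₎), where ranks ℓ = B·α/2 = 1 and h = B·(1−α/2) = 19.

Percentile endpoints at ranks 1 and 19: θ*₍1₎ = -0.520, θ*₍19₎ = 1.071.
Basic interval reflects these around x̄:
  lower = 2 × 0.272 − 1.071 = -0.527
  upper = 2 × 0.272 − -0.520 = 1.064

(-0.527, 1.064)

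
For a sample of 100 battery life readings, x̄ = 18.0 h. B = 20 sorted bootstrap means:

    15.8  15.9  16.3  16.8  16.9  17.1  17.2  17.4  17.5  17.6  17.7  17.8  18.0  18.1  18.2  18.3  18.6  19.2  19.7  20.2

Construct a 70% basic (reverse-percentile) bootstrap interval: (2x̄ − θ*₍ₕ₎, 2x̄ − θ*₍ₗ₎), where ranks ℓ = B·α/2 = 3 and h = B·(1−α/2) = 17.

Percentile endpoints at ranks 3 and 17: θ*₍3₎ = 16.3, θ*₍17₎ = 18.6.
Basic interval reflects these around x̄:
  lower = 2 × 18.0 − 18.6 = 17.4
  upper = 2 × 18.0 − 16.3 = 19.7

(17.4, 19.7)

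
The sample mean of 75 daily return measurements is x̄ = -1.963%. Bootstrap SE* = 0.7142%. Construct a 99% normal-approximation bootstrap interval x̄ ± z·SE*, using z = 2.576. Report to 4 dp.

Margin = 2.576 × 0.7142 = 1.83978
Interval: -1.963 ± 1.83978

(-3.8028, -0.1232)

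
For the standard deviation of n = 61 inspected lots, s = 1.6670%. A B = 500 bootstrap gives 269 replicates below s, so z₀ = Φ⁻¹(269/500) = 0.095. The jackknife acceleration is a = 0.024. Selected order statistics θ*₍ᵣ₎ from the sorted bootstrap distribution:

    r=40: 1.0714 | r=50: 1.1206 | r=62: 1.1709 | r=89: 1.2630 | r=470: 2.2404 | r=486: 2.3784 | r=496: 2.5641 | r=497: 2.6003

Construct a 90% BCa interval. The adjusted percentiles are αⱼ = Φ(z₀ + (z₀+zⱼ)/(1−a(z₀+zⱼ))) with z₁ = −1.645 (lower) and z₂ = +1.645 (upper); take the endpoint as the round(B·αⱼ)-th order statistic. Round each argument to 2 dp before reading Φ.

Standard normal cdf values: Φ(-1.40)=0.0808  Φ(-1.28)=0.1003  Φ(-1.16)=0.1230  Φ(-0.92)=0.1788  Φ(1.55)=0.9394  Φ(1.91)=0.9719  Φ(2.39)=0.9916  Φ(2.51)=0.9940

Lower: z₀ + z₁ = 0.095 + (-1.645) = -1.550; 1 − a(z₀+z₁) = 1 − (0.024)(-1.550) = 1.0372; argument = 0.095 + (-1.550)/1.0372 = -1.3994 → -1.40.
α₁ = Φ(-1.40) = 0.0808; rank = round(500 × 0.0808) = 40; θ*₍40₎ = 1.0714.
Upper: z₀ + z₂ = 1.740; 1 − a(z₀+z₂) = 0.9582; argument = 1.9108 → 1.91; α₂ = 0.9719; rank = 486; θ*₍486₎ = 2.3784.

(1.0714, 2.3784)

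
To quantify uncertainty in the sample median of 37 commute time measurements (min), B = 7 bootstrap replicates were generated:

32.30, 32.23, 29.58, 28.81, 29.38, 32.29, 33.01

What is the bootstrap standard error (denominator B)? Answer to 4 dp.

SE* = 1.6165

Bootstrap SE is the standard deviation of the 7 replicate medians.
Mean of replicates: (32.30 + 32.23 + 29.58 + 28.81 + 29.38 + 32.29 + 33.01) / 7 = 217.60000 / 7 = 31.08571
Sum of squared deviations: (+1.21429)² + (+1.14429)² + (−1.50571)² + (−2.27571)² + (−1.70571)² + (+1.20429)² + (+1.92429)² = 18.29257
Variance = 18.29257 / 7 = 2.61322
SE* = √2.61322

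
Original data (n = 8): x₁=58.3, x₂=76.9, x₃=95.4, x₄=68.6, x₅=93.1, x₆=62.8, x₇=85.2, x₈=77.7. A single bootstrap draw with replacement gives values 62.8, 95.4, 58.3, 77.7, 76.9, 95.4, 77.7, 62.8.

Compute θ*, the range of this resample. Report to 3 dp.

Range = 95.4 − 58.3 = 37.100

θ* = 37.100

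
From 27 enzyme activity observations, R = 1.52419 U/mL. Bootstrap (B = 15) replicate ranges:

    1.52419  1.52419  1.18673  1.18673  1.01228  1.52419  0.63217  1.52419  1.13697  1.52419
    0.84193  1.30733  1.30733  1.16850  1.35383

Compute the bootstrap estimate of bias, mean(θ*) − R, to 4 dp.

bias = −0.2739

mean(θ*) = (1.52419 + 1.52419 + 1.18673 + 1.18673 + 1.01228 + 1.52419 + 0.63217 + 1.52419 + 1.13697 + 1.52419 + 0.84193 + 1.30733 + 1.30733 + 1.16850 + 1.35383) / 15 = 1.25032
bias = 1.25032 − 1.52419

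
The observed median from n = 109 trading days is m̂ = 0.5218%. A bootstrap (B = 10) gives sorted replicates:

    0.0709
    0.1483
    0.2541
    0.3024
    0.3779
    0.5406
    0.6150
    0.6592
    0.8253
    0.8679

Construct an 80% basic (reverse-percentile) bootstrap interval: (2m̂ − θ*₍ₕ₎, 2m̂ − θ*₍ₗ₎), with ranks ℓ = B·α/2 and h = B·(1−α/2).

(0.2183, 0.9727)

Percentile endpoints at ranks 1 and 9: θ*₍1₎ = 0.0709, θ*₍9₎ = 0.8253.
Basic interval reflects these around m̂:
  lower = 2 × 0.5218 − 0.8253 = 0.2183
  upper = 2 × 0.5218 − 0.0709 = 0.9727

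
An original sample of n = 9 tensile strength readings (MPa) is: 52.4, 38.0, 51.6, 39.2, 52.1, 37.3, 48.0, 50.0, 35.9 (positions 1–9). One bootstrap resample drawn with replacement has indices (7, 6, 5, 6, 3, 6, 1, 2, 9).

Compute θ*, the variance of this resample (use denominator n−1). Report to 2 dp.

θ* = 55.26

Resample values: 48.0, 37.3, 52.1, 37.3, 51.6, 37.3, 52.4, 38.0, 35.9.
Mean = 43.3222; sum of squared deviations = 442.0756
s² = 442.0756 / 8 = 55.2594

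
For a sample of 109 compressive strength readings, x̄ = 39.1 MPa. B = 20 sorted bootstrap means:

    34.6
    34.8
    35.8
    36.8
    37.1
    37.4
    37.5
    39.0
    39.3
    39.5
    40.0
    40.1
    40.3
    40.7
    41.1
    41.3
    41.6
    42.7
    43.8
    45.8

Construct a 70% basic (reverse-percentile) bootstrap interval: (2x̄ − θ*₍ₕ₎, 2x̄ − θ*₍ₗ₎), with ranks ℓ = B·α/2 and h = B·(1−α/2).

Percentile endpoints at ranks 3 and 17: θ*₍3₎ = 35.8, θ*₍17₎ = 41.6.
Basic interval reflects these around x̄:
  lower = 2 × 39.1 − 41.6 = 36.6
  upper = 2 × 39.1 − 35.8 = 42.4

(36.6, 42.4)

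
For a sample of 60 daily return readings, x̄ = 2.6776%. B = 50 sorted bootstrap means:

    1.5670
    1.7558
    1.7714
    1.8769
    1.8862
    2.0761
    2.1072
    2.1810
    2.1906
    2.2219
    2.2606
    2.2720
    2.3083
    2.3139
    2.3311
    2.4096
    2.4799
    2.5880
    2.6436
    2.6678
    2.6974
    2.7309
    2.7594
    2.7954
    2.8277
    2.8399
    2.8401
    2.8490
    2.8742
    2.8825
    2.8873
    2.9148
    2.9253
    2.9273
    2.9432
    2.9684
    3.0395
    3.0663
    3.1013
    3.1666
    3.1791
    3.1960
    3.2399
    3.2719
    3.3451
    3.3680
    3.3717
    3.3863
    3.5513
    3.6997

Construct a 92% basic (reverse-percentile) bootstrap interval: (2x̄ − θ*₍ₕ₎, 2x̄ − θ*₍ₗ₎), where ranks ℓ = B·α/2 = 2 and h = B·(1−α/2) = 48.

Percentile endpoints at ranks 2 and 48: θ*₍2₎ = 1.7558, θ*₍48₎ = 3.3863.
Basic interval reflects these around x̄:
  lower = 2 × 2.6776 − 3.3863 = 1.9689
  upper = 2 × 2.6776 − 1.7558 = 3.5994

(1.9689, 3.5994)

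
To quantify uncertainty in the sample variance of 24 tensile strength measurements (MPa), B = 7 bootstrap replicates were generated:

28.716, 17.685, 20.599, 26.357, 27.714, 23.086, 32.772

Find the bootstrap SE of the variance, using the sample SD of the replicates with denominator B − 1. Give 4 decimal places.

SE* = 5.1548

Bootstrap SE is the standard deviation of the 7 replicate variances.
Mean of replicates: (28.716 + 17.685 + 20.599 + 26.357 + 27.714 + 23.086 + 32.772) / 7 = 176.92900 / 7 = 25.27557
Sum of squared deviations: (+3.44043)² + (−7.59057)² + (−4.67657)² + (+1.08143)² + (+2.43843)² + (−2.18957)² + (+7.49643)² = 159.42973
Variance = 159.42973 / 6 = 26.57162
SE* = √26.57162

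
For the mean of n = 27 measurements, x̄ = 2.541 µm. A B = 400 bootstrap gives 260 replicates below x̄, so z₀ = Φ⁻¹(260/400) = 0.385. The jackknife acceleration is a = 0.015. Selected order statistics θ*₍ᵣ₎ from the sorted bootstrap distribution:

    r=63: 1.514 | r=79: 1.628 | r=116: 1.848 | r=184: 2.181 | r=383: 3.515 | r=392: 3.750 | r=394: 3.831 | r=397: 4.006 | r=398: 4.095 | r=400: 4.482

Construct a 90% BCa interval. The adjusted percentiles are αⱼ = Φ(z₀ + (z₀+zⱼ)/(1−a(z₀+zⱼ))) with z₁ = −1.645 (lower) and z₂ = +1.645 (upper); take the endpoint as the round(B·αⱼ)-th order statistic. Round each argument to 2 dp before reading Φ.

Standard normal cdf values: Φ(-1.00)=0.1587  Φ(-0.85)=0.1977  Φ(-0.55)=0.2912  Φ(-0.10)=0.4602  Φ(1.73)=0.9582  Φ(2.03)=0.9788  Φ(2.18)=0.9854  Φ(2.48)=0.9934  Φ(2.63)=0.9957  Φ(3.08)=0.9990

(1.628, 4.006)

Lower: z₀ + z₁ = 0.385 + (-1.645) = -1.260; 1 − a(z₀+z₁) = 1 − (0.015)(-1.260) = 1.0189; argument = 0.385 + (-1.260)/1.0189 = -0.8516 → -0.85.
α₁ = Φ(-0.85) = 0.1977; rank = round(400 × 0.1977) = 79; θ*₍79₎ = 1.628.
Upper: z₀ + z₂ = 2.030; 1 − a(z₀+z₂) = 0.9696; argument = 2.4788 → 2.48; α₂ = 0.9934; rank = 397; θ*₍397₎ = 4.006.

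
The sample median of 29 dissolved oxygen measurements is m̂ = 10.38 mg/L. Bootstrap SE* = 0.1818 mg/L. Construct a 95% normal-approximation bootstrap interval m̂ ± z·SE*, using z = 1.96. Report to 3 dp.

(10.024, 10.736)

Margin = 1.96 × 0.1818 = 0.3563
Interval: 10.38 ± 0.3563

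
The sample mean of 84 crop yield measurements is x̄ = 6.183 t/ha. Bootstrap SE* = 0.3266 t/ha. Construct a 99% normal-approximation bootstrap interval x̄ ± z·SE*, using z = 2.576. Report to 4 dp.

(5.3417, 7.0243)

Margin = 2.576 × 0.3266 = 0.84132
Interval: 6.183 ± 0.84132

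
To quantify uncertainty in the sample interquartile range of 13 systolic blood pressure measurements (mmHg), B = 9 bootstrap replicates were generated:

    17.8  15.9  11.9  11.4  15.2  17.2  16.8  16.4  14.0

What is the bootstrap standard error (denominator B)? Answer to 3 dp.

Bootstrap SE is the standard deviation of the 9 replicate interquartile ranges.
Mean of replicates: (17.8 + 15.9 + 11.9 + 11.4 + 15.2 + 17.2 + 16.8 + 16.4 + 14.0) / 9 = 136.6000 / 9 = 15.1778
Sum of squared deviations: (+2.6222)² + (+0.7222)² + (−3.2778)² + (−3.7778)² + (+0.0222)² + (+2.0222)² + (+1.6222)² + (+1.2222)² + (−1.1778)² = 42.0156
Variance = 42.0156 / 9 = 4.6684
SE* = √4.6684

SE* = 2.161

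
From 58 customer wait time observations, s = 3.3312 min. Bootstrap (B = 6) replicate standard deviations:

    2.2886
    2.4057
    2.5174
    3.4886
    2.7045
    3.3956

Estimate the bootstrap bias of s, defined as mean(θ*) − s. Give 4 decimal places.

mean(θ*) = (2.2886 + 2.4057 + 2.5174 + 3.4886 + 2.7045 + 3.3956) / 6 = 2.80007
bias = 2.80007 − 3.3312

bias = −0.5311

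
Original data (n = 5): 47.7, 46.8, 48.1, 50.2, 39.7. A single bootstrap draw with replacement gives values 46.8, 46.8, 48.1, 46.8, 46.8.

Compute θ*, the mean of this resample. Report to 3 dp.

Mean = (46.8 + 46.8 + 48.1 + 46.8 + 46.8) / 5 = 235.30 / 5 = 47.060

θ* = 47.060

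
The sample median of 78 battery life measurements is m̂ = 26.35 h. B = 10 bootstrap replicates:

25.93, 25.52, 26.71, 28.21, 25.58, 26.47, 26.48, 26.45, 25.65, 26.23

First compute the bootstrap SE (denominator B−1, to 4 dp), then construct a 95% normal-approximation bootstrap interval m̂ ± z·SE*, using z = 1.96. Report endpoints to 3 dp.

(24.806, 27.894)

Mean of replicates = 26.3230; sum of squared deviations = 5.5858; SE* = √(5.5858/9) = 0.7878
Margin = 1.96 × 0.7878 = 1.5441
Interval: 26.35 ± 1.5441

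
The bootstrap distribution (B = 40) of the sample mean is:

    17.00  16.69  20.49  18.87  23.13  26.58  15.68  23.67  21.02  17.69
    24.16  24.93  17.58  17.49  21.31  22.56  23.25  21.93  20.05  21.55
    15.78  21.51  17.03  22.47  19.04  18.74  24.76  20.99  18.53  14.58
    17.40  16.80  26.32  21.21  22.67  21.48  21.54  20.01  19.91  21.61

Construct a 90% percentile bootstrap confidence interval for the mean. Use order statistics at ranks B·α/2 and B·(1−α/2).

(15.68, 24.93)

Sorted replicates: 14.58, 15.68, 15.78, 16.69, 16.80, 17.00, 17.03, 17.40, 17.49, 17.58, 17.69, 18.53, 18.74, 18.87, 19.04, 19.91, 20.01, 20.05, 20.49, 20.99, 21.02, 21.21, 21.31, 21.48, 21.51, 21.54, 21.55, 21.61, 21.93, 22.47, 22.56, 22.67, 23.13, 23.25, 23.67, 24.16, 24.76, 24.93, 26.32, 26.58
α = 0.10; lower rank = 40 × 0.050 = 2; upper rank = 40 × 0.950 = 38.
The 2nd smallest replicate is 15.68; the 38th is 24.93.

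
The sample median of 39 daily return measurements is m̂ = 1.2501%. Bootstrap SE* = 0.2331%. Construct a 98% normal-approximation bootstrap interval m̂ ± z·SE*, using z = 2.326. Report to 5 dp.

(0.70791, 1.79229)

Margin = 2.326 × 0.2331 = 0.542191
Interval: 1.2501 ± 0.542191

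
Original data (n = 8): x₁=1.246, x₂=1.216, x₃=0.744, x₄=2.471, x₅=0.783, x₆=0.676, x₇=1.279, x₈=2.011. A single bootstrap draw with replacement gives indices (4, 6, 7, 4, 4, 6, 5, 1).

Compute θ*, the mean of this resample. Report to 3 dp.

Resample values: 2.471, 0.676, 1.279, 2.471, 2.471, 0.676, 0.783, 1.246.
Mean = (2.471 + 0.676 + 1.279 + 2.471 + 2.471 + 0.676 + 0.783 + 1.246) / 8 = 12.0730 / 8 = 1.509

θ* = 1.509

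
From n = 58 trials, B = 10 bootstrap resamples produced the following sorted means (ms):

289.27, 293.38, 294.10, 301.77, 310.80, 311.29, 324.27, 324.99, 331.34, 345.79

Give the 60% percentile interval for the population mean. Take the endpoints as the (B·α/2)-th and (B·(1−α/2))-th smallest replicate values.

α = 0.40; lower rank = 10 × 0.200 = 2; upper rank = 10 × 0.800 = 8.
The 2nd smallest replicate is 293.38; the 8th is 324.99.

(293.38, 324.99)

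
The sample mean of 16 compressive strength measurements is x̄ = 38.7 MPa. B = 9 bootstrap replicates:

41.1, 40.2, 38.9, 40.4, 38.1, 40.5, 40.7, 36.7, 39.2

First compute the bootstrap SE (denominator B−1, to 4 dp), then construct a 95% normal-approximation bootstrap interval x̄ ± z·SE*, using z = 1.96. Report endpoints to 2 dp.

Mean of replicates = 39.5333; sum of squared deviations = 16.5400; SE* = √(16.5400/8) = 1.4379
Margin = 1.96 × 1.4379 = 2.818
Interval: 38.7 ± 2.818

(35.88, 41.52)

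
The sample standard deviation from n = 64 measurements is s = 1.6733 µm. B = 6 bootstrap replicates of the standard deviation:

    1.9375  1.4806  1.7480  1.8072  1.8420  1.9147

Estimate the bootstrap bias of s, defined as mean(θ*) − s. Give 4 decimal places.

bias = +0.1150

mean(θ*) = (1.9375 + 1.4806 + 1.7480 + 1.8072 + 1.8420 + 1.9147) / 6 = 1.78833
bias = 1.78833 − 1.6733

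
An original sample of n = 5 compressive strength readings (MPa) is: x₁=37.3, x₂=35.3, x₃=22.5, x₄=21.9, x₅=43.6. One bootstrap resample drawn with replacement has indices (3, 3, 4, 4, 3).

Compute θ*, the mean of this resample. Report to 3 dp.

θ* = 22.260

Resample values: 22.5, 22.5, 21.9, 21.9, 22.5.
Mean = (22.5 + 22.5 + 21.9 + 21.9 + 22.5) / 5 = 111.30 / 5 = 22.260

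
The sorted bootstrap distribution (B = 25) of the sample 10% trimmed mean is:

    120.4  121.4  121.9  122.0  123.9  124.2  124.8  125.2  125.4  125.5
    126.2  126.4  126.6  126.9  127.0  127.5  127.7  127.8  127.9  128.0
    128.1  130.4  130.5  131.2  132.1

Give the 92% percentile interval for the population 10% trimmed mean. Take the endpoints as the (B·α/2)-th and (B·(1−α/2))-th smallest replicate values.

(120.4, 131.2)

α = 0.08; lower rank = 25 × 0.040 = 1; upper rank = 25 × 0.960 = 24.
The 1st smallest replicate is 120.4; the 24th is 131.2.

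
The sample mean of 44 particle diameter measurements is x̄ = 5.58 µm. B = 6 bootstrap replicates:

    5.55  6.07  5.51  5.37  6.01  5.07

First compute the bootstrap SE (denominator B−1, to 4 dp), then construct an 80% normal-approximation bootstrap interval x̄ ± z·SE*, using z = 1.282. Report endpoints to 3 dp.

(5.089, 6.071)

Mean of replicates = 5.5967; sum of squared deviations = 0.7333; SE* = √(0.7333/5) = 0.3830
Margin = 1.282 × 0.3830 = 0.4910
Interval: 5.58 ± 0.4910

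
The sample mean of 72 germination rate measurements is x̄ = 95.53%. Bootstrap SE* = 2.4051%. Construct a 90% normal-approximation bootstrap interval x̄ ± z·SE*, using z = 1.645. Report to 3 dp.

Margin = 1.645 × 2.4051 = 3.9564
Interval: 95.53 ± 3.9564

(91.574, 99.486)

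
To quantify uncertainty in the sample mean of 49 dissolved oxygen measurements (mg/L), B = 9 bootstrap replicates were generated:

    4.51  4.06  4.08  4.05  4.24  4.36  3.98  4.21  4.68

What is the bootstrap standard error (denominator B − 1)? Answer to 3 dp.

Bootstrap SE is the standard deviation of the 9 replicate means.
Mean of replicates: (4.51 + 4.06 + 4.08 + 4.05 + 4.24 + 4.36 + 3.98 + 4.21 + 4.68) / 9 = 38.1700 / 9 = 4.2411
Sum of squared deviations: (+0.2689)² + (−0.1811)² + (−0.1611)² + (−0.1911)² + (−0.0011)² + (+0.1189)² + (−0.2611)² + (−0.0311)² + (+0.4389)² = 0.4435
Variance = 0.4435 / 8 = 0.0554
SE* = √0.0554

SE* = 0.235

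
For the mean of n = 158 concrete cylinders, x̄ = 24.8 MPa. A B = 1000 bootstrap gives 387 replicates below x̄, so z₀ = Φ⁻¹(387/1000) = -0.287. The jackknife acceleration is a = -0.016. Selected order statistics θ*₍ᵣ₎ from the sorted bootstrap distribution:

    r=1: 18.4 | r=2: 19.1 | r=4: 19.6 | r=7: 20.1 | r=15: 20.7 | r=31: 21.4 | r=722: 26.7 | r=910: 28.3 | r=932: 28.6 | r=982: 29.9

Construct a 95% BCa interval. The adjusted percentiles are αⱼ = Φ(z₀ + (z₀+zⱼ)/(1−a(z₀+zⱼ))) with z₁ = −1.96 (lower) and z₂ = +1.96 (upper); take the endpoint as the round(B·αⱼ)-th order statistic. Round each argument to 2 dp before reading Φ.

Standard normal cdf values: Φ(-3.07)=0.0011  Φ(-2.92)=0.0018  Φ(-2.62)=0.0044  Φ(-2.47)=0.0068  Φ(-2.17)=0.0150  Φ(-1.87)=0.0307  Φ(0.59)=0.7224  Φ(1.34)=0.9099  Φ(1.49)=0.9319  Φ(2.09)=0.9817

(19.6, 28.3)

Lower: z₀ + z₁ = -0.287 + (-1.960) = -2.247; 1 − a(z₀+z₁) = 1 − (-0.016)(-2.247) = 0.9640; argument = -0.287 + (-2.247)/0.9640 = -2.6178 → -2.62.
α₁ = Φ(-2.62) = 0.0044; rank = round(1000 × 0.0044) = 4; θ*₍4₎ = 19.6.
Upper: z₀ + z₂ = 1.673; 1 − a(z₀+z₂) = 1.0268; argument = 1.3424 → 1.34; α₂ = 0.9099; rank = 910; θ*₍910₎ = 28.3.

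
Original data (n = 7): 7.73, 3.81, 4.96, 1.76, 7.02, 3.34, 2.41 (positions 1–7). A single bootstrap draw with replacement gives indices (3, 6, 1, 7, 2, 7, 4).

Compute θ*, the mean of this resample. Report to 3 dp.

θ* = 3.774

Resample values: 4.96, 3.34, 7.73, 2.41, 3.81, 2.41, 1.76.
Mean = (4.96 + 3.34 + 7.73 + 2.41 + 3.81 + 2.41 + 1.76) / 7 = 26.420 / 7 = 3.774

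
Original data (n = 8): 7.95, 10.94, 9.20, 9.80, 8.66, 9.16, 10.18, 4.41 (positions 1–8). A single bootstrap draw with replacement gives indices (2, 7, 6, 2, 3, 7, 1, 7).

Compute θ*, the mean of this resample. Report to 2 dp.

θ* = 9.84

Resample values: 10.94, 10.18, 9.16, 10.94, 9.20, 10.18, 7.95, 10.18.
Mean = (10.94 + 10.18 + 9.16 + 10.94 + 9.20 + 10.18 + 7.95 + 10.18) / 8 = 78.730 / 8 = 9.84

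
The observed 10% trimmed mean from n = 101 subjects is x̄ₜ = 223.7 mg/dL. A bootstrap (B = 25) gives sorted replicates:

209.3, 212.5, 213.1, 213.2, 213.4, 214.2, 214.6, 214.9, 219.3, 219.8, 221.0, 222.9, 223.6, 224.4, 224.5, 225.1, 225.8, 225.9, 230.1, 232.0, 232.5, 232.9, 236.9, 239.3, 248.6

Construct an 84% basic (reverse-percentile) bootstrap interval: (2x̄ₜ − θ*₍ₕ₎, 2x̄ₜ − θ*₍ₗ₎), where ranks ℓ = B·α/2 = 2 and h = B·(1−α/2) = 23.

Percentile endpoints at ranks 2 and 23: θ*₍2₎ = 212.5, θ*₍23₎ = 236.9.
Basic interval reflects these around x̄ₜ:
  lower = 2 × 223.7 − 236.9 = 210.5
  upper = 2 × 223.7 − 212.5 = 234.9

(210.5, 234.9)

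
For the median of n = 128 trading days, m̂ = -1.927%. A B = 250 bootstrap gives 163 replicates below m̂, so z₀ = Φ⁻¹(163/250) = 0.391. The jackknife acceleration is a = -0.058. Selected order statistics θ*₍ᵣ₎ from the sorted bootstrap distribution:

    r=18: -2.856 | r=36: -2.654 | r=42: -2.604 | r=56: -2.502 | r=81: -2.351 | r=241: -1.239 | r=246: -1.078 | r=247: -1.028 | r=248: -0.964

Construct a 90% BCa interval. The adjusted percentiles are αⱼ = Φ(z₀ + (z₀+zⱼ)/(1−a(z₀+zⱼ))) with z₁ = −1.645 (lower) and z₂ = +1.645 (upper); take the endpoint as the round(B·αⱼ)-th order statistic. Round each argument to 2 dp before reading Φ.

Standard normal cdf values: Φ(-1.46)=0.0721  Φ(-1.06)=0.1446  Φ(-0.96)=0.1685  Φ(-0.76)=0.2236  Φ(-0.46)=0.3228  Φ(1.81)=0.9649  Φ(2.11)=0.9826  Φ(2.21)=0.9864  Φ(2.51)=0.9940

Lower: z₀ + z₁ = 0.391 + (-1.645) = -1.254; 1 − a(z₀+z₁) = 1 − (-0.058)(-1.254) = 0.9273; argument = 0.391 + (-1.254)/0.9273 = -0.9614 → -0.96.
α₁ = Φ(-0.96) = 0.1685; rank = round(250 × 0.1685) = 42; θ*₍42₎ = -2.604.
Upper: z₀ + z₂ = 2.036; 1 − a(z₀+z₂) = 1.1181; argument = 2.2120 → 2.21; α₂ = 0.9864; rank = 247; θ*₍247₎ = -1.028.

(-2.604, -1.028)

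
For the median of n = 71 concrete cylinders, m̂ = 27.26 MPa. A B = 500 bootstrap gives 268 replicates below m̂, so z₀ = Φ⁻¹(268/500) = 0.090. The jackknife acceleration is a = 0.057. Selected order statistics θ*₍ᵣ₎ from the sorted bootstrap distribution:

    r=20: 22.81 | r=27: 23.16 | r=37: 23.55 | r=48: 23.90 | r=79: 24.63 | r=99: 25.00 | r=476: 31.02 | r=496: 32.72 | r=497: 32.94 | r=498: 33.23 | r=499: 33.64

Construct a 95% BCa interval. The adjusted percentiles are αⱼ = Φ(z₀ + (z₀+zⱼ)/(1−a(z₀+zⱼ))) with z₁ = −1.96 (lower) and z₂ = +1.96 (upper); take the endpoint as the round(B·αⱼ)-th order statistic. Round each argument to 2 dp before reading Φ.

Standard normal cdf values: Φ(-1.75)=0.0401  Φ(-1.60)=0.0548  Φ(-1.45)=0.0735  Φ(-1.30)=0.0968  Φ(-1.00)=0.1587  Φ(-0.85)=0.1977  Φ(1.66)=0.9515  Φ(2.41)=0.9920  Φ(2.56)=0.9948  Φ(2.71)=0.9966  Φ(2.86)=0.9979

(23.16, 32.72)

Lower: z₀ + z₁ = 0.090 + (-1.960) = -1.870; 1 − a(z₀+z₁) = 1 − (0.057)(-1.870) = 1.1066; argument = 0.090 + (-1.870)/1.1066 = -1.5999 → -1.60.
α₁ = Φ(-1.60) = 0.0548; rank = round(500 × 0.0548) = 27; θ*₍27₎ = 23.16.
Upper: z₀ + z₂ = 2.050; 1 − a(z₀+z₂) = 0.8831; argument = 2.4112 → 2.41; α₂ = 0.9920; rank = 496; θ*₍496₎ = 32.72.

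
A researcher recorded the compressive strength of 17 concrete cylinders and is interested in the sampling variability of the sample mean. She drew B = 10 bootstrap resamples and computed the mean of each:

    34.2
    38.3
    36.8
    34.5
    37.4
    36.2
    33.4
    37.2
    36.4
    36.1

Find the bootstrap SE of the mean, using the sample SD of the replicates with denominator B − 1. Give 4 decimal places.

Bootstrap SE is the standard deviation of the 10 replicate means.
Mean of replicates: (34.2 + 38.3 + 36.8 + 34.5 + 37.4 + 36.2 + 33.4 + 37.2 + 36.4 + 36.1) / 10 = 360.50000 / 10 = 36.05000
Sum of squared deviations: (−1.85000)² + (+2.25000)² + (+0.75000)² + (−1.55000)² + (+1.35000)² + (+0.15000)² + (−2.65000)² + (+1.15000)² + (+0.35000)² + (+0.05000)² = 21.76500
Variance = 21.76500 / 9 = 2.41833
SE* = √2.41833

SE* = 1.5551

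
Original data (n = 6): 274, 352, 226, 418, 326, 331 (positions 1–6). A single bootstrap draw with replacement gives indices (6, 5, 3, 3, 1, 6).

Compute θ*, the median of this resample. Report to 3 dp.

θ* = 300.000

Resample values: 331, 326, 226, 226, 274, 331.
Sorted: 226, 226, 274, 326, 331, 331
Median = average of the two middle values = 300.000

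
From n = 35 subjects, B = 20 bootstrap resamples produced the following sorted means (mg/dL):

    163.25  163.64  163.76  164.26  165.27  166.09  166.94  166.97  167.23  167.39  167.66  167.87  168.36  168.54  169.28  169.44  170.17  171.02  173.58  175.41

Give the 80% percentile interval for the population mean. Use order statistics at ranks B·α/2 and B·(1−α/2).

(163.64, 171.02)

α = 0.20; lower rank = 20 × 0.100 = 2; upper rank = 20 × 0.900 = 18.
The 2nd smallest replicate is 163.64; the 18th is 171.02.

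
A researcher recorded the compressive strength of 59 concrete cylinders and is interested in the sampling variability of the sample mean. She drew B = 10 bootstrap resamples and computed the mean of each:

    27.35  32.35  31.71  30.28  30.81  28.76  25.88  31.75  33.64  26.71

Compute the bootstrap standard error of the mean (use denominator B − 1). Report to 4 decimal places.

Bootstrap SE is the standard deviation of the 10 replicate means.
Mean of replicates: (27.35 + 32.35 + 31.71 + 30.28 + 30.81 + 28.76 + 25.88 + 31.75 + 33.64 + 26.71) / 10 = 299.24000 / 10 = 29.92400
Sum of squared deviations: (−2.57400)² + (+2.42600)² + (+1.78600)² + (+0.35600)² + (+0.88600)² + (−1.16400)² + (−4.04400)² + (+1.82600)² + (+3.71600)² + (−3.21400)² = 61.79404
Variance = 61.79404 / 9 = 6.86600
SE* = √6.86600

SE* = 2.6203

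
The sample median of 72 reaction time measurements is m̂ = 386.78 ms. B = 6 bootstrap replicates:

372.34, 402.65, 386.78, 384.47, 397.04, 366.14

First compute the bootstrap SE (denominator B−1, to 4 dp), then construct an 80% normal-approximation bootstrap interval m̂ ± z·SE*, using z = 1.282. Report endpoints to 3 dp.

(368.870, 404.690)

Mean of replicates = 384.9033; sum of squared deviations = 975.8525; SE* = √(975.8525/5) = 13.9703
Margin = 1.282 × 13.9703 = 17.9099
Interval: 386.78 ± 17.9099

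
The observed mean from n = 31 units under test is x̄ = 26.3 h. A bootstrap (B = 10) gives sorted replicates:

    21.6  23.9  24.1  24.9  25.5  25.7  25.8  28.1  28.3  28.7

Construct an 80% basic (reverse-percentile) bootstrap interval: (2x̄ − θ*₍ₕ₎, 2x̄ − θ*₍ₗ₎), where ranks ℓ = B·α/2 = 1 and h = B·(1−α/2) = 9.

Percentile endpoints at ranks 1 and 9: θ*₍1₎ = 21.6, θ*₍9₎ = 28.3.
Basic interval reflects these around x̄:
  lower = 2 × 26.3 − 28.3 = 24.3
  upper = 2 × 26.3 − 21.6 = 31.0

(24.3, 31.0)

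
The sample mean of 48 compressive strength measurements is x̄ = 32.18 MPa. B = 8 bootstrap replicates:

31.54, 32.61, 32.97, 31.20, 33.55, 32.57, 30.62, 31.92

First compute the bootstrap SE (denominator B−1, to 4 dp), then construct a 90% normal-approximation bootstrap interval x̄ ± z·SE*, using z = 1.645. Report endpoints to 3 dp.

Mean of replicates = 32.1225; sum of squared deviations = 6.6827; SE* = √(6.6827/7) = 0.9771
Margin = 1.645 × 0.9771 = 1.6073
Interval: 32.18 ± 1.6073

(30.573, 33.787)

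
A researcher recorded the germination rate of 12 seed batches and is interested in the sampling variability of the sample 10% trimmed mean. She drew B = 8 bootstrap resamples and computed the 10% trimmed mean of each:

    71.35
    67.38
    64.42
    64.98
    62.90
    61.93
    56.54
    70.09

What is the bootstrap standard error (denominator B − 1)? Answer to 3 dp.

SE* = 4.745

Bootstrap SE is the standard deviation of the 8 replicate 10% trimmed means.
Mean of replicates: (71.35 + 67.38 + 64.42 + 64.98 + 62.90 + 61.93 + 56.54 + 70.09) / 8 = 519.5900 / 8 = 64.9488
Sum of squared deviations: (+6.4012)² + (+2.4312)² + (−0.5288)² + (+0.0312)² + (−2.0488)² + (−3.0188)² + (−8.4088)² + (+5.1412)² = 157.6173
Variance = 157.6173 / 7 = 22.5168
SE* = √22.5168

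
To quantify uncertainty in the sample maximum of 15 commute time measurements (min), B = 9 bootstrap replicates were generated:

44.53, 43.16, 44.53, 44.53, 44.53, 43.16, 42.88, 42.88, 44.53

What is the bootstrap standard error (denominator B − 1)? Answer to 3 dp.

SE* = 0.802

Bootstrap SE is the standard deviation of the 9 replicate maximums.
Mean of replicates: (44.53 + 43.16 + 44.53 + 44.53 + 44.53 + 43.16 + 42.88 + 42.88 + 44.53) / 9 = 394.7300 / 9 = 43.8589
Sum of squared deviations: (+0.6711)² + (−0.6989)² + (+0.6711)² + (+0.6711)² + (+0.6711)² + (−0.6989)² + (−0.9789)² + (−0.9789)² + (+0.6711)² = 5.1453
Variance = 5.1453 / 8 = 0.6432
SE* = √0.6432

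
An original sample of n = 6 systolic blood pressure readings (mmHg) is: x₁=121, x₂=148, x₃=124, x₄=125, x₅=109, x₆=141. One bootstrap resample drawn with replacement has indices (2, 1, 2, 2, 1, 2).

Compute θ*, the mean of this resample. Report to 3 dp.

Resample values: 148, 121, 148, 148, 121, 148.
Mean = (148 + 121 + 148 + 148 + 121 + 148) / 6 = 834.0 / 6 = 139.000

θ* = 139.000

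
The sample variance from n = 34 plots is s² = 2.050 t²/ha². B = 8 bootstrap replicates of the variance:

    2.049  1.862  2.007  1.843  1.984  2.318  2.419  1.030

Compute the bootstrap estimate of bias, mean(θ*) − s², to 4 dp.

bias = −0.1110

mean(θ*) = (2.049 + 1.862 + 2.007 + 1.843 + 1.984 + 2.318 + 2.419 + 1.030) / 8 = 1.93900
bias = 1.93900 − 2.050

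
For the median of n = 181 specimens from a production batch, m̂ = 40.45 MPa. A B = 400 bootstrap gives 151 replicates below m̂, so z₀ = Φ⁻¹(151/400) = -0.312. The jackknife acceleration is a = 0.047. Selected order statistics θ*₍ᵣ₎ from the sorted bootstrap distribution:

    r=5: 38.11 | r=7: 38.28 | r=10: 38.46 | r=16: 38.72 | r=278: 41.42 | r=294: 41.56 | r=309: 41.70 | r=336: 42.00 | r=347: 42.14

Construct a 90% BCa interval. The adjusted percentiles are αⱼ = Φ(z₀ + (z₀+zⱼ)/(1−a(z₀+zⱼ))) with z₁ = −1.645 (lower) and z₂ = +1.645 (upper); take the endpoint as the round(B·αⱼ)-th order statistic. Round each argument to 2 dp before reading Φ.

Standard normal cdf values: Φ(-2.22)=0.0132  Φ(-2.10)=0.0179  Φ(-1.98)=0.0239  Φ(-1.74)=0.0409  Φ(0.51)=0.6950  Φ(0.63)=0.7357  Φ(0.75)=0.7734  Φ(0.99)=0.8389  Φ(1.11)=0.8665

Lower: z₀ + z₁ = -0.312 + (-1.645) = -1.957; 1 − a(z₀+z₁) = 1 − (0.047)(-1.957) = 1.0920; argument = -0.312 + (-1.957)/1.0920 = -2.1042 → -2.10.
α₁ = Φ(-2.10) = 0.0179; rank = round(400 × 0.0179) = 7; θ*₍7₎ = 38.28.
Upper: z₀ + z₂ = 1.333; 1 − a(z₀+z₂) = 0.9373; argument = 1.1101 → 1.11; α₂ = 0.8665; rank = 347; θ*₍347₎ = 42.14.

(38.28, 42.14)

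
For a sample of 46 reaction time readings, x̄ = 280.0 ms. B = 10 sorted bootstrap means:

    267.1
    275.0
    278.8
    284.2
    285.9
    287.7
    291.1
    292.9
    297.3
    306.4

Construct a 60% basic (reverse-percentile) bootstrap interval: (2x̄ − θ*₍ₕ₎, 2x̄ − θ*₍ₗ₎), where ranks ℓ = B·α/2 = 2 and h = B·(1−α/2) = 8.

Percentile endpoints at ranks 2 and 8: θ*₍2₎ = 275.0, θ*₍8₎ = 292.9.
Basic interval reflects these around x̄:
  lower = 2 × 280.0 − 292.9 = 267.1
  upper = 2 × 280.0 − 275.0 = 285.0

(267.1, 285.0)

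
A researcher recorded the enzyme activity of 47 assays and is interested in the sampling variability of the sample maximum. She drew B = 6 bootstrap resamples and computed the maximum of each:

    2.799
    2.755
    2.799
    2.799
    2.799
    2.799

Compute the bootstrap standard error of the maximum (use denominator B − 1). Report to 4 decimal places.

Bootstrap SE is the standard deviation of the 6 replicate maximums.
Mean of replicates: (2.799 + 2.755 + 2.799 + 2.799 + 2.799 + 2.799) / 6 = 16.750000 / 6 = 2.791667
Sum of squared deviations: (+0.007333)² + (−0.036667)² + (+0.007333)² + (+0.007333)² + (+0.007333)² + (+0.007333)² = 0.001613
Variance = 0.001613 / 5 = 0.000323
SE* = √0.000323

SE* = 0.0180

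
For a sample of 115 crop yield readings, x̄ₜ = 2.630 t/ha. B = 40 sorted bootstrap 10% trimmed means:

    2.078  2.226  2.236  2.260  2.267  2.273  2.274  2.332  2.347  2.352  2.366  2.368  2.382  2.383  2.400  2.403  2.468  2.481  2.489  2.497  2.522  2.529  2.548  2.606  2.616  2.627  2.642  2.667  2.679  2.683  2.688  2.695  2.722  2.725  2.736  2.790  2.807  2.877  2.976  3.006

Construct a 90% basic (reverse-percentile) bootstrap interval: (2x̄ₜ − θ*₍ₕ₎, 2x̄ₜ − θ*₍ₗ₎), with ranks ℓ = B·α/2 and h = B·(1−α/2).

Percentile endpoints at ranks 2 and 38: θ*₍2₎ = 2.226, θ*₍38₎ = 2.877.
Basic interval reflects these around x̄ₜ:
  lower = 2 × 2.630 − 2.877 = 2.383
  upper = 2 × 2.630 − 2.226 = 3.034

(2.383, 3.034)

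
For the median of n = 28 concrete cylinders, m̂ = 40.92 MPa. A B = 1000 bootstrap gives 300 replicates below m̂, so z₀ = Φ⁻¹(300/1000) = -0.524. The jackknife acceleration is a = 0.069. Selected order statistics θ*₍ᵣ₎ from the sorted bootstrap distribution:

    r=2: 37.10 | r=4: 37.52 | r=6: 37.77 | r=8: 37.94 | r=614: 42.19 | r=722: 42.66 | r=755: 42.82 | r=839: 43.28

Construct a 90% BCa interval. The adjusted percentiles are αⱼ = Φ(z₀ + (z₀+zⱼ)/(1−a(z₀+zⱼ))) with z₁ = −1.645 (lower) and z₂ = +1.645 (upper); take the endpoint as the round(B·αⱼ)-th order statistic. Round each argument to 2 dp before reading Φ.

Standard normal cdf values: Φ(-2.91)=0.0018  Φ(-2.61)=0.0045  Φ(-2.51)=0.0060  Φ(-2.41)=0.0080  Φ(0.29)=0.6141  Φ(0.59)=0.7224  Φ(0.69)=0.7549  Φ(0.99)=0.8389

(37.94, 42.82)

Lower: z₀ + z₁ = -0.524 + (-1.645) = -2.169; 1 − a(z₀+z₁) = 1 − (0.069)(-2.169) = 1.1497; argument = -0.524 + (-2.169)/1.1497 = -2.4106 → -2.41.
α₁ = Φ(-2.41) = 0.0080; rank = round(1000 × 0.0080) = 8; θ*₍8₎ = 37.94.
Upper: z₀ + z₂ = 1.121; 1 − a(z₀+z₂) = 0.9227; argument = 0.6910 → 0.69; α₂ = 0.7549; rank = 755; θ*₍755₎ = 42.82.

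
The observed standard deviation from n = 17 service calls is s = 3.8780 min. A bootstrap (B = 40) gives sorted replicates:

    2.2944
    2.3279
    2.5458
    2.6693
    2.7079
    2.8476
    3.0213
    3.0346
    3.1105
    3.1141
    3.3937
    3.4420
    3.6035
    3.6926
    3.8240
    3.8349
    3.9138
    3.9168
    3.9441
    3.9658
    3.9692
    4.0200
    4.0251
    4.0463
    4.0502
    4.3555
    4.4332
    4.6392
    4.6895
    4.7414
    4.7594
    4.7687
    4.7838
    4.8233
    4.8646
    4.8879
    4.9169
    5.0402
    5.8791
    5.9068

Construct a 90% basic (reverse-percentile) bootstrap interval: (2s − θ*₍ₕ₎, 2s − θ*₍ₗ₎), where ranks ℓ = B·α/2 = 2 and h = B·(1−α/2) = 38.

Percentile endpoints at ranks 2 and 38: θ*₍2₎ = 2.3279, θ*₍38₎ = 5.0402.
Basic interval reflects these around s:
  lower = 2 × 3.8780 − 5.0402 = 2.7158
  upper = 2 × 3.8780 − 2.3279 = 5.4281

(2.7158, 5.4281)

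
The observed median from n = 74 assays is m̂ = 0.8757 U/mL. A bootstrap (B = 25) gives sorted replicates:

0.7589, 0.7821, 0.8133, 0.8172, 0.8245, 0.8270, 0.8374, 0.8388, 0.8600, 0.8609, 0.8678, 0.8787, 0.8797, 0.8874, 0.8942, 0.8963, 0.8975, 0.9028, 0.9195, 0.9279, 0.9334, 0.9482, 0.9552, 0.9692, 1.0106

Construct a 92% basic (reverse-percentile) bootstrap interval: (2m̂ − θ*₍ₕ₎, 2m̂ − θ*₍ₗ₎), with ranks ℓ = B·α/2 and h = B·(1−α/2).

(0.7822, 0.9925)

Percentile endpoints at ranks 1 and 24: θ*₍1₎ = 0.7589, θ*₍24₎ = 0.9692.
Basic interval reflects these around m̂:
  lower = 2 × 0.8757 − 0.9692 = 0.7822
  upper = 2 × 0.8757 − 0.7589 = 0.9925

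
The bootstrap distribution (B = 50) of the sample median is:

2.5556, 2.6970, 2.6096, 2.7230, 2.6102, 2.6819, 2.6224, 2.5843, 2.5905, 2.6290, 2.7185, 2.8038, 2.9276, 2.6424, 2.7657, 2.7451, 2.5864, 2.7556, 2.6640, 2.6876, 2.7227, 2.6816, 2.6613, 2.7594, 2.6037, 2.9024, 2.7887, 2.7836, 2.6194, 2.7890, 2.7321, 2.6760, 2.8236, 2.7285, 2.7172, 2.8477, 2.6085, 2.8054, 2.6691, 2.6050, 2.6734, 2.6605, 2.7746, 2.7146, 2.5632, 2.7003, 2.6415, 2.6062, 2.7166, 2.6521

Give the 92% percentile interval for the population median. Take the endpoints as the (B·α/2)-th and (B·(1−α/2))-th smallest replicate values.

Sorted replicates: 2.5556, 2.5632, 2.5843, 2.5864, 2.5905, 2.6037, 2.6050, 2.6062, 2.6085, 2.6096, 2.6102, 2.6194, 2.6224, 2.6290, 2.6415, 2.6424, 2.6521, 2.6605, 2.6613, 2.6640, 2.6691, 2.6734, 2.6760, 2.6816, 2.6819, 2.6876, 2.6970, 2.7003, 2.7146, 2.7166, 2.7172, 2.7185, 2.7227, 2.7230, 2.7285, 2.7321, 2.7451, 2.7556, 2.7594, 2.7657, 2.7746, 2.7836, 2.7887, 2.7890, 2.8038, 2.8054, 2.8236, 2.8477, 2.9024, 2.9276
α = 0.08; lower rank = 50 × 0.040 = 2; upper rank = 50 × 0.960 = 48.
The 2nd smallest replicate is 2.5632; the 48th is 2.8477.

(2.5632, 2.8477)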